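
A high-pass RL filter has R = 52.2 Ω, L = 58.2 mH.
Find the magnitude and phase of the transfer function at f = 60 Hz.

Step 1 — Angular frequency: ω = 2π·60 = 377 rad/s.
Step 2 — Transfer function: H(jω) = jωL/(R + jωL).
Step 3 — Numerator jωL = j·21.94; denominator R + jωL = 52.2 + j21.94.
Step 4 — H = 0.1501 + j0.3572.
Step 5 — Magnitude: |H| = 0.3875 (-8.2 dB); phase: φ = 67.2°.

|H| = 0.3875 (-8.2 dB), φ = 67.2°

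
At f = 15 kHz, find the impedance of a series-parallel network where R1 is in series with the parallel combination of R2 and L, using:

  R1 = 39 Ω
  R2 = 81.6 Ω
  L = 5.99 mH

Step 1 — Angular frequency: ω = 2π·f = 2π·1.5e+04 = 9.425e+04 rad/s.
Step 2 — Component impedances:
  R1: Z = R = 39 Ω
  R2: Z = R = 81.6 Ω
  L: Z = jωL = j·9.425e+04·0.00599 = 0 + j564.5 Ω
Step 3 — Parallel branch: R2 || L = 1/(1/R2 + 1/L) = 79.93 + j11.55 Ω.
Step 4 — Series with R1: Z_total = R1 + (R2 || L) = 118.9 + j11.55 Ω = 119.5∠5.5° Ω.

Z = 118.9 + j11.55 Ω = 119.5∠5.5° Ω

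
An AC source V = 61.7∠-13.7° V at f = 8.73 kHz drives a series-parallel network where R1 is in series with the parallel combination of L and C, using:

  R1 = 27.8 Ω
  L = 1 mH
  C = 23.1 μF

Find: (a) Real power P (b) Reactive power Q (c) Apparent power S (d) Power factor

Step 1 — Angular frequency: ω = 2π·f = 2π·8730 = 5.485e+04 rad/s.
Step 2 — Component impedances:
  R1: Z = R = 27.8 Ω
  L: Z = jωL = j·5.485e+04·0.001 = 0 + j54.85 Ω
  C: Z = 1/(jωC) = -j/(ω·C) = 0 - j0.7892 Ω
Step 3 — Parallel branch: L || C = 1/(1/L + 1/C) = 0 - j0.8007 Ω.
Step 4 — Series with R1: Z_total = R1 + (L || C) = 27.8 - j0.8007 Ω = 27.81∠-1.6° Ω.
Step 5 — Source phasor: V = 61.7∠-13.7° V = 59.94 - j14.61 V.
Step 6 — Current: I = V / Z = 2.17 - j0.4632 A = 2.219∠-12.1° A.
Step 7 — Complex power: S = V·I* = 136.8 - j3.941 VA.
Step 8 — Real power: P = Re(S) = 136.8 W.
Step 9 — Reactive power: Q = Im(S) = -3.941 VAR.
Step 10 — Apparent power: |S| = 136.9 VA.
Step 11 — Power factor: PF = P/|S| = 0.9996 (leading).

(a) P = 136.8 W  (b) Q = -3.941 VAR  (c) S = 136.9 VA  (d) PF = 0.9996 (leading)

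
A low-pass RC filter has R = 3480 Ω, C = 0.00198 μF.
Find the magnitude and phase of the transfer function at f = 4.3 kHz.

Step 1 — Angular frequency: ω = 2π·4300 = 2.702e+04 rad/s.
Step 2 — Transfer function: H(jω) = 1/(1 + jωRC).
Step 3 — Denominator: 1 + jωRC = 1 + j·2.702e+04·3480·1.98e-09 = 1 + j0.1862.
Step 4 — H = 0.9665 - j0.1799.
Step 5 — Magnitude: |H| = 0.9831 (-0.1 dB); phase: φ = -10.5°.

|H| = 0.9831 (-0.1 dB), φ = -10.5°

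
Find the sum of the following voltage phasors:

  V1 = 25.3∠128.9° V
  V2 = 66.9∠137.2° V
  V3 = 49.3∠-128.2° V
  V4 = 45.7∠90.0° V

Step 1 — Convert each phasor to rectangular form:
  V1 = 25.3·(cos(128.9°) + j·sin(128.9°)) = -15.89 + j19.69 V
  V2 = 66.9·(cos(137.2°) + j·sin(137.2°)) = -49.09 + j45.45 V
  V3 = 49.3·(cos(-128.2°) + j·sin(-128.2°)) = -30.49 - j38.74 V
  V4 = 45.7·(cos(90.0°) + j·sin(90.0°)) = 0 + j45.7 V
Step 2 — Sum components: V_total = -95.46 + j72.1 V.
Step 3 — Convert to polar: |V_total| = 119.6 V, ∠V_total = 142.9°.

V_total = 119.6∠142.9° V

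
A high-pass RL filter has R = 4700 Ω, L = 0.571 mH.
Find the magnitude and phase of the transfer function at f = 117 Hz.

Step 1 — Angular frequency: ω = 2π·117 = 735.1 rad/s.
Step 2 — Transfer function: H(jω) = jωL/(R + jωL).
Step 3 — Numerator jωL = j·0.4198; denominator R + jωL = 4700 + j0.4198.
Step 4 — H = 7.976e-09 + j8.931e-05.
Step 5 — Magnitude: |H| = 8.931e-05 (-81.0 dB); phase: φ = 90.0°.

|H| = 8.931e-05 (-81.0 dB), φ = 90.0°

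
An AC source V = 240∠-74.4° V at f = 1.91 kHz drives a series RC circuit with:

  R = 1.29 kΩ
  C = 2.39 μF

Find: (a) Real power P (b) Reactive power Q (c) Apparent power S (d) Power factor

Step 1 — Angular frequency: ω = 2π·f = 2π·1910 = 1.2e+04 rad/s.
Step 2 — Component impedances:
  R: Z = R = 1290 Ω
  C: Z = 1/(jωC) = -j/(ω·C) = 0 - j34.86 Ω
Step 3 — Series combination: Z_total = R + C = 1290 - j34.86 Ω = 1290∠-1.5° Ω.
Step 4 — Source phasor: V = 240∠-74.4° V = 64.54 - j231.2 V.
Step 5 — Current: I = V / Z = 0.05483 - j0.1777 A = 0.186∠-72.9° A.
Step 6 — Complex power: S = V·I* = 44.62 - j1.206 VA.
Step 7 — Real power: P = Re(S) = 44.62 W.
Step 8 — Reactive power: Q = Im(S) = -1.206 VAR.
Step 9 — Apparent power: |S| = 44.63 VA.
Step 10 — Power factor: PF = P/|S| = 0.9996 (leading).

(a) P = 44.62 W  (b) Q = -1.206 VAR  (c) S = 44.63 VA  (d) PF = 0.9996 (leading)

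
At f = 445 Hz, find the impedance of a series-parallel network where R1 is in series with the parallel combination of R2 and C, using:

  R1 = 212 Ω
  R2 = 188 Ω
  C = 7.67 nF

Step 1 — Angular frequency: ω = 2π·f = 2π·445 = 2796 rad/s.
Step 2 — Component impedances:
  R1: Z = R = 212 Ω
  R2: Z = R = 188 Ω
  C: Z = 1/(jωC) = -j/(ω·C) = 0 - j4.663e+04 Ω
Step 3 — Parallel branch: R2 || C = 1/(1/R2 + 1/C) = 188 - j0.758 Ω.
Step 4 — Series with R1: Z_total = R1 + (R2 || C) = 400 - j0.758 Ω = 400∠-0.1° Ω.

Z = 400 - j0.758 Ω = 400∠-0.1° Ω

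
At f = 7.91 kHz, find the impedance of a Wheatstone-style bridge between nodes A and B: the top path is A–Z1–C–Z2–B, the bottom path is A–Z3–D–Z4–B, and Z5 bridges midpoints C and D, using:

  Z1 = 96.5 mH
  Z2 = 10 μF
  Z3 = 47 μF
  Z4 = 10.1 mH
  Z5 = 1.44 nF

Step 1 — Angular frequency: ω = 2π·f = 2π·7910 = 4.97e+04 rad/s.
Step 2 — Component impedances:
  Z1: Z = jωL = j·4.97e+04·0.0965 = 0 + j4796 Ω
  Z2: Z = 1/(jωC) = -j/(ω·C) = 0 - j2.012 Ω
  Z3: Z = 1/(jωC) = -j/(ω·C) = 0 - j0.4281 Ω
  Z4: Z = jωL = j·4.97e+04·0.0101 = 0 + j502 Ω
  Z5: Z = 1/(jωC) = -j/(ω·C) = 0 - j1.397e+04 Ω
Step 3 — Bridge requires nodal analysis (the Z5 bridge couples midpoints C and D, so the two paths cannot be reduced to a simple series/parallel combination). Setting node B to ground and injecting 1 A at node A, the 3-node admittance system at A, C, D solves to V_A = Z_AB = 0 + j469.3 Ω = 469.3∠90.0° Ω.

Z = 0 + j469.3 Ω = 469.3∠90.0° Ω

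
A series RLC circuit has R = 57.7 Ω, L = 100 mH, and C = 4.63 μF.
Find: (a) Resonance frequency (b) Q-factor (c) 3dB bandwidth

Step 1 — Resonance condition Im(Z)=0 gives ω₀ = 1/√(LC).
Step 2 — ω₀ = 1/√(0.1·4.63e-06) = 1470 rad/s.
Step 3 — f₀ = ω₀/(2π) = 233.9 Hz.
Step 4 — Series Q: Q = ω₀L/R = 1470·0.1/57.7 = 2.547.
Step 5 — 3dB bandwidth: Δω = ω₀/Q = 577 rad/s; BW = Δω/(2π) = 91.83 Hz.

(a) f₀ = 233.9 Hz  (b) Q = 2.547  (c) BW = 91.83 Hz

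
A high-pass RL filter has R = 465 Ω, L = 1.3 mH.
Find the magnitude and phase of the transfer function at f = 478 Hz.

Step 1 — Angular frequency: ω = 2π·478 = 3003 rad/s.
Step 2 — Transfer function: H(jω) = jωL/(R + jωL).
Step 3 — Numerator jωL = j·3.904; denominator R + jωL = 465 + j3.904.
Step 4 — H = 7.05e-05 + j0.008396.
Step 5 — Magnitude: |H| = 0.008396 (-41.5 dB); phase: φ = 89.5°.

|H| = 0.008396 (-41.5 dB), φ = 89.5°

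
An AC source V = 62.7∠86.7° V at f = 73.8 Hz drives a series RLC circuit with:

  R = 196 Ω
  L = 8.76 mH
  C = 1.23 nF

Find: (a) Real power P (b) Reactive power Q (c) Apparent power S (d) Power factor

Step 1 — Angular frequency: ω = 2π·f = 2π·73.8 = 463.7 rad/s.
Step 2 — Component impedances:
  R: Z = R = 196 Ω
  L: Z = jωL = j·463.7·0.00876 = 0 + j4.062 Ω
  C: Z = 1/(jωC) = -j/(ω·C) = 0 - j1.753e+06 Ω
Step 3 — Series combination: Z_total = R + L + C = 196 - j1.753e+06 Ω = 1.753e+06∠-90.0° Ω.
Step 4 — Source phasor: V = 62.7∠86.7° V = 3.609 + j62.6 V.
Step 5 — Current: I = V / Z = -3.57e-05 + j2.063e-06 A = 3.576e-05∠176.7° A.
Step 6 — Complex power: S = V·I* = 2.507e-07 - j0.002242 VA.
Step 7 — Real power: P = Re(S) = 2.507e-07 W.
Step 8 — Reactive power: Q = Im(S) = -0.002242 VAR.
Step 9 — Apparent power: |S| = 0.002242 VA.
Step 10 — Power factor: PF = P/|S| = 0.0001118 (leading).

(a) P = 2.507e-07 W  (b) Q = -0.002242 VAR  (c) S = 0.002242 VA  (d) PF = 0.0001118 (leading)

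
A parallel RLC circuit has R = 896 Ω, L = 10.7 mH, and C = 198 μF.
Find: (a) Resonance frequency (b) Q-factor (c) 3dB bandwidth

Step 1 — Resonance: ω₀ = 1/√(LC) = 1/√(0.0107·0.000198) = 687 rad/s.
Step 2 — f₀ = ω₀/(2π) = 109.3 Hz.
Step 3 — Parallel Q: Q = R/(ω₀L) = 896/(687·0.0107) = 121.9.
Step 4 — Bandwidth: Δω = ω₀/Q = 5.637 rad/s; BW = Δω/(2π) = 0.8971 Hz.

(a) f₀ = 109.3 Hz  (b) Q = 121.9  (c) BW = 0.8971 Hz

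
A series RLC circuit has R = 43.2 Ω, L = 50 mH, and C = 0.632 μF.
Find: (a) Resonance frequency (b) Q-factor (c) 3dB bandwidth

Step 1 — Resonance condition Im(Z)=0 gives ω₀ = 1/√(LC).
Step 2 — ω₀ = 1/√(0.05·6.32e-07) = 5625 rad/s.
Step 3 — f₀ = ω₀/(2π) = 895.3 Hz.
Step 4 — Series Q: Q = ω₀L/R = 5625·0.05/43.2 = 6.511.
Step 5 — 3dB bandwidth: Δω = ω₀/Q = 864 rad/s; BW = Δω/(2π) = 137.5 Hz.

(a) f₀ = 895.3 Hz  (b) Q = 6.511  (c) BW = 137.5 Hz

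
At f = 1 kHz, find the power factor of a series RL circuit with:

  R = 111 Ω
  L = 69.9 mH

Step 1 — Angular frequency: ω = 2π·f = 2π·1000 = 6283 rad/s.
Step 2 — Component impedances:
  R: Z = R = 111 Ω
  L: Z = jωL = j·6283·0.0699 = 0 + j439.2 Ω
Step 3 — Series combination: Z_total = R + L = 111 + j439.2 Ω = 453∠75.8° Ω.
Step 4 — Power factor: PF = cos(φ) = Re(Z)/|Z| = 111/453 = 0.245.
Step 5 — Type: Im(Z) = 439.2 ⇒ lagging (phase φ = 75.8°).

PF = 0.245 (lagging, φ = 75.8°)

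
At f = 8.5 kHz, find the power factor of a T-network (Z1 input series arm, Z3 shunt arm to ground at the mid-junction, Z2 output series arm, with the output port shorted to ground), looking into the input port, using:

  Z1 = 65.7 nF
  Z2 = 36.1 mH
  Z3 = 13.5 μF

Step 1 — Angular frequency: ω = 2π·f = 2π·8500 = 5.341e+04 rad/s.
Step 2 — Component impedances:
  Z1: Z = 1/(jωC) = -j/(ω·C) = 0 - j285 Ω
  Z2: Z = jωL = j·5.341e+04·0.0361 = 0 + j1928 Ω
  Z3: Z = 1/(jωC) = -j/(ω·C) = 0 - j1.387 Ω
Step 3 — With the output port shorted to ground, the output series arm Z2 runs from the junction to ground; the shunt arm Z3 also runs from the junction to ground. They appear in parallel: Z3 || Z2 = 0 - j1.388 Ω.
Step 4 — Series with input arm Z1: Z_in = Z1 + (Z3 || Z2) = 0 - j286.4 Ω = 286.4∠-90.0° Ω.
Step 5 — Power factor: PF = cos(φ) = Re(Z)/|Z| = 0/286.4 = 0.
Step 6 — Type: Im(Z) = -286.4 ⇒ leading (phase φ = -90.0°).

PF = 0 (leading, φ = -90.0°)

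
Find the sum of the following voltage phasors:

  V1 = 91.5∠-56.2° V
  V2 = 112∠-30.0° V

Step 1 — Convert each phasor to rectangular form:
  V1 = 91.5·(cos(-56.2°) + j·sin(-56.2°)) = 50.9 - j76.04 V
  V2 = 112·(cos(-30.0°) + j·sin(-30.0°)) = 96.99 - j56 V
Step 2 — Sum components: V_total = 147.9 - j132 V.
Step 3 — Convert to polar: |V_total| = 198.3 V, ∠V_total = -41.8°.

V_total = 198.3∠-41.8° V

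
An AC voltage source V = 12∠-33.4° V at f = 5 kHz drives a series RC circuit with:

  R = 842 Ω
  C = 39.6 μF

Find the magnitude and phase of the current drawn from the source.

Step 1 — Angular frequency: ω = 2π·f = 2π·5000 = 3.142e+04 rad/s.
Step 2 — Component impedances:
  R: Z = R = 842 Ω
  C: Z = 1/(jωC) = -j/(ω·C) = 0 - j0.8038 Ω
Step 3 — Series combination: Z_total = R + C = 842 - j0.8038 Ω = 842∠-0.1° Ω.
Step 4 — Source phasor: V = 12∠-33.4° V = 10.02 - j6.606 V.
Step 5 — Ohm's law: I = V / Z_total = (10.02 - j6.606) / (842 - j0.8038) = 0.01191 - j0.007834 A.
Step 6 — Convert to polar: |I| = 0.01425 A, ∠I = -33.3°.

I = 0.01425∠-33.3° A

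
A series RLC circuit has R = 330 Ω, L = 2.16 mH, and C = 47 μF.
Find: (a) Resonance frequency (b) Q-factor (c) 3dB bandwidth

Step 1 — Resonance condition Im(Z)=0 gives ω₀ = 1/√(LC).
Step 2 — ω₀ = 1/√(0.00216·4.7e-05) = 3139 rad/s.
Step 3 — f₀ = ω₀/(2π) = 499.5 Hz.
Step 4 — Series Q: Q = ω₀L/R = 3139·0.00216/330 = 0.02054.
Step 5 — 3dB bandwidth: Δω = ω₀/Q = 1.528e+05 rad/s; BW = Δω/(2π) = 2.432e+04 Hz.

(a) f₀ = 499.5 Hz  (b) Q = 0.02054  (c) BW = 2.432e+04 Hz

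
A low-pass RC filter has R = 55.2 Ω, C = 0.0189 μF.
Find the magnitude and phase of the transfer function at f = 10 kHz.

Step 1 — Angular frequency: ω = 2π·1e+04 = 6.283e+04 rad/s.
Step 2 — Transfer function: H(jω) = 1/(1 + jωRC).
Step 3 — Denominator: 1 + jωRC = 1 + j·6.283e+04·55.2·1.89e-08 = 1 + j0.06555.
Step 4 — H = 0.9957 - j0.06527.
Step 5 — Magnitude: |H| = 0.9979 (-0.0 dB); phase: φ = -3.8°.

|H| = 0.9979 (-0.0 dB), φ = -3.8°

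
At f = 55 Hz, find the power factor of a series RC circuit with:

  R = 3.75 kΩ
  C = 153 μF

Step 1 — Angular frequency: ω = 2π·f = 2π·55 = 345.6 rad/s.
Step 2 — Component impedances:
  R: Z = R = 3750 Ω
  C: Z = 1/(jωC) = -j/(ω·C) = 0 - j18.91 Ω
Step 3 — Series combination: Z_total = R + C = 3750 - j18.91 Ω = 3750∠-0.3° Ω.
Step 4 — Power factor: PF = cos(φ) = Re(Z)/|Z| = 3750/3750 = 1.
Step 5 — Type: Im(Z) = -18.91 ⇒ leading (phase φ = -0.3°).

PF = 1 (leading, φ = -0.3°)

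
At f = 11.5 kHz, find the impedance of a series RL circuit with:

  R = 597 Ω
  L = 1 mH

Step 1 — Angular frequency: ω = 2π·f = 2π·1.15e+04 = 7.226e+04 rad/s.
Step 2 — Component impedances:
  R: Z = R = 597 Ω
  L: Z = jωL = j·7.226e+04·0.001 = 0 + j72.26 Ω
Step 3 — Series combination: Z_total = R + L = 597 + j72.26 Ω = 601.4∠6.9° Ω.

Z = 597 + j72.26 Ω = 601.4∠6.9° Ω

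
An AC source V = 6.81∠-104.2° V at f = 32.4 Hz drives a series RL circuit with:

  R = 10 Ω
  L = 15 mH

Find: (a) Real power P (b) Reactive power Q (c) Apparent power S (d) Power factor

Step 1 — Angular frequency: ω = 2π·f = 2π·32.4 = 203.6 rad/s.
Step 2 — Component impedances:
  R: Z = R = 10 Ω
  L: Z = jωL = j·203.6·0.015 = 0 + j3.054 Ω
Step 3 — Series combination: Z_total = R + L = 10 + j3.054 Ω = 10.46∠17.0° Ω.
Step 4 — Source phasor: V = 6.81∠-104.2° V = -1.671 - j6.602 V.
Step 5 — Current: I = V / Z = -0.3372 - j0.5572 A = 0.6513∠-121.2° A.
Step 6 — Complex power: S = V·I* = 4.242 + j1.295 VA.
Step 7 — Real power: P = Re(S) = 4.242 W.
Step 8 — Reactive power: Q = Im(S) = 1.295 VAR.
Step 9 — Apparent power: |S| = 4.435 VA.
Step 10 — Power factor: PF = P/|S| = 0.9564 (lagging).

(a) P = 4.242 W  (b) Q = 1.295 VAR  (c) S = 4.435 VA  (d) PF = 0.9564 (lagging)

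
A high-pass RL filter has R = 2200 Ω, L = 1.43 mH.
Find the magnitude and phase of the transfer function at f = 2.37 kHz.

Step 1 — Angular frequency: ω = 2π·2370 = 1.489e+04 rad/s.
Step 2 — Transfer function: H(jω) = jωL/(R + jωL).
Step 3 — Numerator jωL = j·21.29; denominator R + jωL = 2200 + j21.29.
Step 4 — H = 9.368e-05 + j0.009678.
Step 5 — Magnitude: |H| = 0.009679 (-40.3 dB); phase: φ = 89.4°.

|H| = 0.009679 (-40.3 dB), φ = 89.4°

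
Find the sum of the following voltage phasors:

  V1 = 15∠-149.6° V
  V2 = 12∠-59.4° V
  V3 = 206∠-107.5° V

Step 1 — Convert each phasor to rectangular form:
  V1 = 15·(cos(-149.6°) + j·sin(-149.6°)) = -12.94 - j7.591 V
  V2 = 12·(cos(-59.4°) + j·sin(-59.4°)) = 6.108 - j10.33 V
  V3 = 206·(cos(-107.5°) + j·sin(-107.5°)) = -61.95 - j196.5 V
Step 2 — Sum components: V_total = -68.77 - j214.4 V.
Step 3 — Convert to polar: |V_total| = 225.1 V, ∠V_total = -107.8°.

V_total = 225.1∠-107.8° V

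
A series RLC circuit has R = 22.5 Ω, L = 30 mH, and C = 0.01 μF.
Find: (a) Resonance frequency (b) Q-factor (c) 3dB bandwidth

Step 1 — Resonance: ω₀ = 1/√(LC) = 1/√(0.03·1e-08) = 5.774e+04 rad/s.
Step 2 — f₀ = ω₀/(2π) = 9189 Hz.
Step 3 — Series Q: Q = ω₀L/R = 5.774e+04·0.03/22.5 = 76.98.
Step 4 — Bandwidth: Δω = ω₀/Q = 750 rad/s; BW = Δω/(2π) = 119.4 Hz.

(a) f₀ = 9189 Hz  (b) Q = 76.98  (c) BW = 119.4 Hz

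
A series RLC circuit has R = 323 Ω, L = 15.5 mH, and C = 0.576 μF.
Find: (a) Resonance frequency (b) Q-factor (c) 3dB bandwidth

Step 1 — Resonance: ω₀ = 1/√(LC) = 1/√(0.0155·5.76e-07) = 1.058e+04 rad/s.
Step 2 — f₀ = ω₀/(2π) = 1684 Hz.
Step 3 — Series Q: Q = ω₀L/R = 1.058e+04·0.0155/323 = 0.5079.
Step 4 — Bandwidth: Δω = ω₀/Q = 2.084e+04 rad/s; BW = Δω/(2π) = 3317 Hz.

(a) f₀ = 1684 Hz  (b) Q = 0.5079  (c) BW = 3317 Hz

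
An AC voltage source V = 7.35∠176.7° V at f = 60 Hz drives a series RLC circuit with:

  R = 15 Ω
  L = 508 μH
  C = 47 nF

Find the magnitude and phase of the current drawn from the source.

Step 1 — Angular frequency: ω = 2π·f = 2π·60 = 377 rad/s.
Step 2 — Component impedances:
  R: Z = R = 15 Ω
  L: Z = jωL = j·377·0.000508 = 0 + j0.1915 Ω
  C: Z = 1/(jωC) = -j/(ω·C) = 0 - j5.644e+04 Ω
Step 3 — Series combination: Z_total = R + L + C = 15 - j5.644e+04 Ω = 5.644e+04∠-90.0° Ω.
Step 4 — Source phasor: V = 7.35∠176.7° V = -7.338 + j0.4231 V.
Step 5 — Ohm's law: I = V / Z_total = (-7.338 + j0.4231) / (15 - j5.644e+04) = -7.531e-06 - j0.00013 A.
Step 6 — Convert to polar: |I| = 0.0001302 A, ∠I = -93.3°.

I = 0.0001302∠-93.3° A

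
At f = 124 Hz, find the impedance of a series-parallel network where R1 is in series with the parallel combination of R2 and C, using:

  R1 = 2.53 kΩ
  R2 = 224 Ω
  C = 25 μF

Step 1 — Angular frequency: ω = 2π·f = 2π·124 = 779.1 rad/s.
Step 2 — Component impedances:
  R1: Z = R = 2530 Ω
  R2: Z = R = 224 Ω
  C: Z = 1/(jωC) = -j/(ω·C) = 0 - j51.34 Ω
Step 3 — Parallel branch: R2 || C = 1/(1/R2 + 1/C) = 11.18 - j48.78 Ω.
Step 4 — Series with R1: Z_total = R1 + (R2 || C) = 2541 - j48.78 Ω = 2542∠-1.1° Ω.

Z = 2541 - j48.78 Ω = 2542∠-1.1° Ω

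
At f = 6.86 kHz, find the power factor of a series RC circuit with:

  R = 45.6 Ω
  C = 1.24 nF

Step 1 — Angular frequency: ω = 2π·f = 2π·6860 = 4.31e+04 rad/s.
Step 2 — Component impedances:
  R: Z = R = 45.6 Ω
  C: Z = 1/(jωC) = -j/(ω·C) = 0 - j1.871e+04 Ω
Step 3 — Series combination: Z_total = R + C = 45.6 - j1.871e+04 Ω = 1.871e+04∠-89.9° Ω.
Step 4 — Power factor: PF = cos(φ) = Re(Z)/|Z| = 45.6/1.871e+04 = 0.002437.
Step 5 — Type: Im(Z) = -1.871e+04 ⇒ leading (phase φ = -89.9°).

PF = 0.002437 (leading, φ = -89.9°)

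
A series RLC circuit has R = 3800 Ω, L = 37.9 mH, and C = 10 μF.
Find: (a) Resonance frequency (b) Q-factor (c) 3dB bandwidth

Step 1 — Resonance: ω₀ = 1/√(LC) = 1/√(0.0379·1e-05) = 1624 rad/s.
Step 2 — f₀ = ω₀/(2π) = 258.5 Hz.
Step 3 — Series Q: Q = ω₀L/R = 1624·0.0379/3800 = 0.0162.
Step 4 — Bandwidth: Δω = ω₀/Q = 1.003e+05 rad/s; BW = Δω/(2π) = 1.596e+04 Hz.

(a) f₀ = 258.5 Hz  (b) Q = 0.0162  (c) BW = 1.596e+04 Hz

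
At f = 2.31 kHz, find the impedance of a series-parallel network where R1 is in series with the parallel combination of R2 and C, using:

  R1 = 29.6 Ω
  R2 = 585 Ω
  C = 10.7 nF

Step 1 — Angular frequency: ω = 2π·f = 2π·2310 = 1.451e+04 rad/s.
Step 2 — Component impedances:
  R1: Z = R = 29.6 Ω
  R2: Z = R = 585 Ω
  C: Z = 1/(jωC) = -j/(ω·C) = 0 - j6439 Ω
Step 3 — Parallel branch: R2 || C = 1/(1/R2 + 1/C) = 580.2 - j52.71 Ω.
Step 4 — Series with R1: Z_total = R1 + (R2 || C) = 609.8 - j52.71 Ω = 612.1∠-4.9° Ω.

Z = 609.8 - j52.71 Ω = 612.1∠-4.9° Ω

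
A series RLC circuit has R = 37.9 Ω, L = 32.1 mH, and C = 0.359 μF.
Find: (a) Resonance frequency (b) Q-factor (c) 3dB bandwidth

Step 1 — Resonance condition Im(Z)=0 gives ω₀ = 1/√(LC).
Step 2 — ω₀ = 1/√(0.0321·3.59e-07) = 9315 rad/s.
Step 3 — f₀ = ω₀/(2π) = 1483 Hz.
Step 4 — Series Q: Q = ω₀L/R = 9315·0.0321/37.9 = 7.89.
Step 5 — 3dB bandwidth: Δω = ω₀/Q = 1181 rad/s; BW = Δω/(2π) = 187.9 Hz.

(a) f₀ = 1483 Hz  (b) Q = 7.89  (c) BW = 187.9 Hz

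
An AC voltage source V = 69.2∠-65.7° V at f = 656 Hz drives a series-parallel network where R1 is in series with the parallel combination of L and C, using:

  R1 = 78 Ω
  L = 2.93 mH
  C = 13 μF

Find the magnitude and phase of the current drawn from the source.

Step 1 — Angular frequency: ω = 2π·f = 2π·656 = 4122 rad/s.
Step 2 — Component impedances:
  R1: Z = R = 78 Ω
  L: Z = jωL = j·4122·0.00293 = 0 + j12.08 Ω
  C: Z = 1/(jωC) = -j/(ω·C) = 0 - j18.66 Ω
Step 3 — Parallel branch: L || C = 1/(1/L + 1/C) = 0 + j34.22 Ω.
Step 4 — Series with R1: Z_total = R1 + (L || C) = 78 + j34.22 Ω = 85.18∠23.7° Ω.
Step 5 — Source phasor: V = 69.2∠-65.7° V = 28.48 - j63.07 V.
Step 6 — Ohm's law: I = V / Z_total = (28.48 - j63.07) / (78 + j34.22) = 0.008656 - j0.8124 A.
Step 7 — Convert to polar: |I| = 0.8124 A, ∠I = -89.4°.

I = 0.8124∠-89.4° A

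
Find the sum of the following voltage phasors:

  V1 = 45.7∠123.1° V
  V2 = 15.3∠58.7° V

Step 1 — Convert each phasor to rectangular form:
  V1 = 45.7·(cos(123.1°) + j·sin(123.1°)) = -24.96 + j38.28 V
  V2 = 15.3·(cos(58.7°) + j·sin(58.7°)) = 7.949 + j13.07 V
Step 2 — Sum components: V_total = -17.01 + j51.36 V.
Step 3 — Convert to polar: |V_total| = 54.1 V, ∠V_total = 108.3°.

V_total = 54.1∠108.3° V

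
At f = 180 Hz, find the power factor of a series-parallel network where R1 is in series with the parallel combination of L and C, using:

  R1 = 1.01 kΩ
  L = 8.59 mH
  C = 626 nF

Step 1 — Angular frequency: ω = 2π·f = 2π·180 = 1131 rad/s.
Step 2 — Component impedances:
  R1: Z = R = 1010 Ω
  L: Z = jωL = j·1131·0.00859 = 0 + j9.715 Ω
  C: Z = 1/(jωC) = -j/(ω·C) = 0 - j1412 Ω
Step 3 — Parallel branch: L || C = 1/(1/L + 1/C) = 0 + j9.782 Ω.
Step 4 — Series with R1: Z_total = R1 + (L || C) = 1010 + j9.782 Ω = 1010∠0.6° Ω.
Step 5 — Power factor: PF = cos(φ) = Re(Z)/|Z| = 1010/1010 = 1.
Step 6 — Type: Im(Z) = 9.782 ⇒ lagging (phase φ = 0.6°).

PF = 1 (lagging, φ = 0.6°)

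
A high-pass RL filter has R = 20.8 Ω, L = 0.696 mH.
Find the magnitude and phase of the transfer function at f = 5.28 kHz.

Step 1 — Angular frequency: ω = 2π·5280 = 3.318e+04 rad/s.
Step 2 — Transfer function: H(jω) = jωL/(R + jωL).
Step 3 — Numerator jωL = j·23.09; denominator R + jωL = 20.8 + j23.09.
Step 4 — H = 0.552 + j0.4973.
Step 5 — Magnitude: |H| = 0.743 (-2.6 dB); phase: φ = 42.0°.

|H| = 0.743 (-2.6 dB), φ = 42.0°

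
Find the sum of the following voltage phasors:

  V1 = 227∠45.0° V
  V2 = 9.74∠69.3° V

Step 1 — Convert each phasor to rectangular form:
  V1 = 227·(cos(45.0°) + j·sin(45.0°)) = 160.5 + j160.5 V
  V2 = 9.74·(cos(69.3°) + j·sin(69.3°)) = 3.443 + j9.111 V
Step 2 — Sum components: V_total = 164 + j169.6 V.
Step 3 — Convert to polar: |V_total| = 235.9 V, ∠V_total = 46.0°.

V_total = 235.9∠46.0° V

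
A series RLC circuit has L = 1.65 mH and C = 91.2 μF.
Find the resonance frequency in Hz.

Step 1 — Resonance condition Im(Z)=0 gives ω₀ = 1/√(LC).
Step 2 — ω₀ = 1/√(0.00165·9.12e-05) = 2578 rad/s.
Step 3 — f₀ = ω₀/(2π) = 410.3 Hz.

f₀ = 410.3 Hz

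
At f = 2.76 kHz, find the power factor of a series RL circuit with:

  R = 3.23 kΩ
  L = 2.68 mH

Step 1 — Angular frequency: ω = 2π·f = 2π·2760 = 1.734e+04 rad/s.
Step 2 — Component impedances:
  R: Z = R = 3230 Ω
  L: Z = jωL = j·1.734e+04·0.00268 = 0 + j46.48 Ω
Step 3 — Series combination: Z_total = R + L = 3230 + j46.48 Ω = 3230∠0.8° Ω.
Step 4 — Power factor: PF = cos(φ) = Re(Z)/|Z| = 3230/3230.3 = 0.9999.
Step 5 — Type: Im(Z) = 46.48 ⇒ lagging (phase φ = 0.8°).

PF = 0.9999 (lagging, φ = 0.8°)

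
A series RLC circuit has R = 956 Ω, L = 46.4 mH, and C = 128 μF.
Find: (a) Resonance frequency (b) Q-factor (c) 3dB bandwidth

Step 1 — Resonance: ω₀ = 1/√(LC) = 1/√(0.0464·0.000128) = 410.3 rad/s.
Step 2 — f₀ = ω₀/(2π) = 65.31 Hz.
Step 3 — Series Q: Q = ω₀L/R = 410.3·0.0464/956 = 0.01992.
Step 4 — Bandwidth: Δω = ω₀/Q = 2.06e+04 rad/s; BW = Δω/(2π) = 3279 Hz.

(a) f₀ = 65.31 Hz  (b) Q = 0.01992  (c) BW = 3279 Hz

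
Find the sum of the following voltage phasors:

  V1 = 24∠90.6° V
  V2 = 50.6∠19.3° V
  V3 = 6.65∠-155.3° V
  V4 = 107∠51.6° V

Step 1 — Convert each phasor to rectangular form:
  V1 = 24·(cos(90.6°) + j·sin(90.6°)) = -0.2513 + j24 V
  V2 = 50.6·(cos(19.3°) + j·sin(19.3°)) = 47.76 + j16.72 V
  V3 = 6.65·(cos(-155.3°) + j·sin(-155.3°)) = -6.042 - j2.779 V
  V4 = 107·(cos(51.6°) + j·sin(51.6°)) = 66.46 + j83.86 V
Step 2 — Sum components: V_total = 107.9 + j121.8 V.
Step 3 — Convert to polar: |V_total| = 162.7 V, ∠V_total = 48.5°.

V_total = 162.7∠48.5° V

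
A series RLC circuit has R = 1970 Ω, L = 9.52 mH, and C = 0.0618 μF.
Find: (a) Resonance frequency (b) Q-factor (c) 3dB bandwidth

Step 1 — Resonance condition Im(Z)=0 gives ω₀ = 1/√(LC).
Step 2 — ω₀ = 1/√(0.00952·6.18e-08) = 4.123e+04 rad/s.
Step 3 — f₀ = ω₀/(2π) = 6562 Hz.
Step 4 — Series Q: Q = ω₀L/R = 4.123e+04·0.00952/1970 = 0.1992.
Step 5 — 3dB bandwidth: Δω = ω₀/Q = 2.069e+05 rad/s; BW = Δω/(2π) = 3.293e+04 Hz.

(a) f₀ = 6562 Hz  (b) Q = 0.1992  (c) BW = 3.293e+04 Hz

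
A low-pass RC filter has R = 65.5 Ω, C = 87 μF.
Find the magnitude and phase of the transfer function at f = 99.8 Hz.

Step 1 — Angular frequency: ω = 2π·99.8 = 627.1 rad/s.
Step 2 — Transfer function: H(jω) = 1/(1 + jωRC).
Step 3 — Denominator: 1 + jωRC = 1 + j·627.1·65.5·8.7e-05 = 1 + j3.573.
Step 4 — H = 0.07263 - j0.2595.
Step 5 — Magnitude: |H| = 0.2695 (-11.4 dB); phase: φ = -74.4°.

|H| = 0.2695 (-11.4 dB), φ = -74.4°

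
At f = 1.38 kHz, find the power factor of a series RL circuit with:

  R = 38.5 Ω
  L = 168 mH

Step 1 — Angular frequency: ω = 2π·f = 2π·1380 = 8671 rad/s.
Step 2 — Component impedances:
  R: Z = R = 38.5 Ω
  L: Z = jωL = j·8671·0.168 = 0 + j1457 Ω
Step 3 — Series combination: Z_total = R + L = 38.5 + j1457 Ω = 1457∠88.5° Ω.
Step 4 — Power factor: PF = cos(φ) = Re(Z)/|Z| = 38.5/1457 = 0.02642.
Step 5 — Type: Im(Z) = 1457 ⇒ lagging (phase φ = 88.5°).

PF = 0.02642 (lagging, φ = 88.5°)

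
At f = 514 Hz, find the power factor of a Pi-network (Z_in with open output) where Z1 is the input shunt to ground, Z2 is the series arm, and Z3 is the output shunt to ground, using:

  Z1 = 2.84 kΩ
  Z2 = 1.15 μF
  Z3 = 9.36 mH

Step 1 — Angular frequency: ω = 2π·f = 2π·514 = 3230 rad/s.
Step 2 — Component impedances:
  Z1: Z = R = 2840 Ω
  Z2: Z = 1/(jωC) = -j/(ω·C) = 0 - j269.3 Ω
  Z3: Z = jωL = j·3230·0.00936 = 0 + j30.23 Ω
Step 3 — With open output, the series arm Z2 and the output shunt Z3 appear in series to ground: Z2 + Z3 = 0 - j239 Ω.
Step 4 — Parallel with input shunt Z1: Z_in = Z1 || (Z2 + Z3) = 19.98 - j237.3 Ω = 238.2∠-85.2° Ω.
Step 5 — Power factor: PF = cos(φ) = Re(Z)/|Z| = 19.975/238.18 = 0.08387.
Step 6 — Type: Im(Z) = -237.3 ⇒ leading (phase φ = -85.2°).

PF = 0.08387 (leading, φ = -85.2°)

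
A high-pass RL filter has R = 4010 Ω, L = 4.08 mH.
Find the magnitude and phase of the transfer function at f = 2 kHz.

Step 1 — Angular frequency: ω = 2π·2000 = 1.257e+04 rad/s.
Step 2 — Transfer function: H(jω) = jωL/(R + jωL).
Step 3 — Numerator jωL = j·51.27; denominator R + jωL = 4010 + j51.27.
Step 4 — H = 0.0001634 + j0.01278.
Step 5 — Magnitude: |H| = 0.01278 (-37.9 dB); phase: φ = 89.3°.

|H| = 0.01278 (-37.9 dB), φ = 89.3°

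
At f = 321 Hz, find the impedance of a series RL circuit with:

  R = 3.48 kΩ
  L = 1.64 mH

Step 1 — Angular frequency: ω = 2π·f = 2π·321 = 2017 rad/s.
Step 2 — Component impedances:
  R: Z = R = 3480 Ω
  L: Z = jωL = j·2017·0.00164 = 0 + j3.308 Ω
Step 3 — Series combination: Z_total = R + L = 3480 + j3.308 Ω = 3480∠0.1° Ω.

Z = 3480 + j3.308 Ω = 3480∠0.1° Ω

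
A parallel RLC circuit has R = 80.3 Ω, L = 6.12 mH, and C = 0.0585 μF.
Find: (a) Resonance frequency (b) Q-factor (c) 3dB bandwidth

Step 1 — Resonance: ω₀ = 1/√(LC) = 1/√(0.00612·5.85e-08) = 5.285e+04 rad/s.
Step 2 — f₀ = ω₀/(2π) = 8411 Hz.
Step 3 — Parallel Q: Q = R/(ω₀L) = 80.3/(5.285e+04·0.00612) = 0.2483.
Step 4 — Bandwidth: Δω = ω₀/Q = 2.129e+05 rad/s; BW = Δω/(2π) = 3.388e+04 Hz.

(a) f₀ = 8411 Hz  (b) Q = 0.2483  (c) BW = 3.388e+04 Hz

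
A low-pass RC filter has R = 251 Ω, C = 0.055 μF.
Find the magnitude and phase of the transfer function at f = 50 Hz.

Step 1 — Angular frequency: ω = 2π·50 = 314.2 rad/s.
Step 2 — Transfer function: H(jω) = 1/(1 + jωRC).
Step 3 — Denominator: 1 + jωRC = 1 + j·314.2·251·5.5e-08 = 1 + j0.004337.
Step 4 — H = 1 - j0.004337.
Step 5 — Magnitude: |H| = 1 (-0.0 dB); phase: φ = -0.2°.

|H| = 1 (-0.0 dB), φ = -0.2°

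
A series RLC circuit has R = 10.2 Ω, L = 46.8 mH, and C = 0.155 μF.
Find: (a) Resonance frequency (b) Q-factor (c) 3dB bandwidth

Step 1 — Resonance condition Im(Z)=0 gives ω₀ = 1/√(LC).
Step 2 — ω₀ = 1/√(0.0468·1.55e-07) = 1.174e+04 rad/s.
Step 3 — f₀ = ω₀/(2π) = 1869 Hz.
Step 4 — Series Q: Q = ω₀L/R = 1.174e+04·0.0468/10.2 = 53.87.
Step 5 — 3dB bandwidth: Δω = ω₀/Q = 217.9 rad/s; BW = Δω/(2π) = 34.69 Hz.

(a) f₀ = 1869 Hz  (b) Q = 53.87  (c) BW = 34.69 Hz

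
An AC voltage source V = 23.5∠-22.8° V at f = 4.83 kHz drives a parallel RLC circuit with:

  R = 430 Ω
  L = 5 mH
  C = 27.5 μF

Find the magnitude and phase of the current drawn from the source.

Step 1 — Angular frequency: ω = 2π·f = 2π·4830 = 3.035e+04 rad/s.
Step 2 — Component impedances:
  R: Z = R = 430 Ω
  L: Z = jωL = j·3.035e+04·0.005 = 0 + j151.7 Ω
  C: Z = 1/(jωC) = -j/(ω·C) = 0 - j1.198 Ω
Step 3 — Parallel combination: 1/Z_total = 1/R + 1/L + 1/C; Z_total = 0.003392 - j1.208 Ω = 1.208∠-89.8° Ω.
Step 4 — Source phasor: V = 23.5∠-22.8° V = 21.66 - j9.107 V.
Step 5 — Ohm's law: I = V / Z_total = (21.66 - j9.107) / (0.003392 - j1.208) = 7.59 + j17.92 A.
Step 6 — Convert to polar: |I| = 19.46 A, ∠I = 67.0°.

I = 19.46∠67.0° A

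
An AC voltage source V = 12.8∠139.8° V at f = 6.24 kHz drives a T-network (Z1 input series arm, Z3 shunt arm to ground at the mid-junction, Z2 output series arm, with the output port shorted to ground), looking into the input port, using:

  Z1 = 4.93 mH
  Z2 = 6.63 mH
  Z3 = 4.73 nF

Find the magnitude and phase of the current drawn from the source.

Step 1 — Angular frequency: ω = 2π·f = 2π·6240 = 3.921e+04 rad/s.
Step 2 — Component impedances:
  Z1: Z = jωL = j·3.921e+04·0.00493 = 0 + j193.3 Ω
  Z2: Z = jωL = j·3.921e+04·0.00663 = 0 + j259.9 Ω
  Z3: Z = 1/(jωC) = -j/(ω·C) = 0 - j5392 Ω
Step 3 — With the output port shorted to ground, the output series arm Z2 runs from the junction to ground; the shunt arm Z3 also runs from the junction to ground. They appear in parallel: Z3 || Z2 = 0 + j273.1 Ω.
Step 4 — Series with input arm Z1: Z_in = Z1 + (Z3 || Z2) = 0 + j466.4 Ω = 466.4∠90.0° Ω.
Step 5 — Source phasor: V = 12.8∠139.8° V = -9.777 + j8.262 V.
Step 6 — Ohm's law: I = V / Z_total = (-9.777 + j8.262) / (0 + j466.4) = 0.01771 + j0.02096 A.
Step 7 — Convert to polar: |I| = 0.02744 A, ∠I = 49.8°.

I = 0.02744∠49.8° A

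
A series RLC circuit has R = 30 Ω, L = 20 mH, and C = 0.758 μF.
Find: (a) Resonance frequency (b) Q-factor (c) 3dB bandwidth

Step 1 — Resonance condition Im(Z)=0 gives ω₀ = 1/√(LC).
Step 2 — ω₀ = 1/√(0.02·7.58e-07) = 8122 rad/s.
Step 3 — f₀ = ω₀/(2π) = 1293 Hz.
Step 4 — Series Q: Q = ω₀L/R = 8122·0.02/30 = 5.415.
Step 5 — 3dB bandwidth: Δω = ω₀/Q = 1500 rad/s; BW = Δω/(2π) = 238.7 Hz.

(a) f₀ = 1293 Hz  (b) Q = 5.415  (c) BW = 238.7 Hz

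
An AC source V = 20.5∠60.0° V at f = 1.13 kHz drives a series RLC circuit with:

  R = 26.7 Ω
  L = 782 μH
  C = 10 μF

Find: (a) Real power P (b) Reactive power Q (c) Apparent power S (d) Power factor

Step 1 — Angular frequency: ω = 2π·f = 2π·1130 = 7100 rad/s.
Step 2 — Component impedances:
  R: Z = R = 26.7 Ω
  L: Z = jωL = j·7100·0.000782 = 0 + j5.552 Ω
  C: Z = 1/(jωC) = -j/(ω·C) = 0 - j14.08 Ω
Step 3 — Series combination: Z_total = R + L + C = 26.7 - j8.532 Ω = 28.03∠-17.7° Ω.
Step 4 — Source phasor: V = 20.5∠60.0° V = 10.25 + j17.75 V.
Step 5 — Current: I = V / Z = 0.1555 + j0.7146 A = 0.7314∠77.7° A.
Step 6 — Complex power: S = V·I* = 14.28 - j4.564 VA.
Step 7 — Real power: P = Re(S) = 14.28 W.
Step 8 — Reactive power: Q = Im(S) = -4.564 VAR.
Step 9 — Apparent power: |S| = 14.99 VA.
Step 10 — Power factor: PF = P/|S| = 0.9525 (leading).

(a) P = 14.28 W  (b) Q = -4.564 VAR  (c) S = 14.99 VA  (d) PF = 0.9525 (leading)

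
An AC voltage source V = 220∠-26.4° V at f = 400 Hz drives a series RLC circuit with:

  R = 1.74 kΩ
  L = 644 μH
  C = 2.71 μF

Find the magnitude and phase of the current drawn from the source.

Step 1 — Angular frequency: ω = 2π·f = 2π·400 = 2513 rad/s.
Step 2 — Component impedances:
  R: Z = R = 1740 Ω
  L: Z = jωL = j·2513·0.000644 = 0 + j1.619 Ω
  C: Z = 1/(jωC) = -j/(ω·C) = 0 - j146.8 Ω
Step 3 — Series combination: Z_total = R + L + C = 1740 - j145.2 Ω = 1746∠-4.8° Ω.
Step 4 — Source phasor: V = 220∠-26.4° V = 197.1 - j97.82 V.
Step 5 — Ohm's law: I = V / Z_total = (197.1 - j97.82) / (1740 - j145.2) = 0.1171 - j0.04644 A.
Step 6 — Convert to polar: |I| = 0.126 A, ∠I = -21.6°.

I = 0.126∠-21.6° A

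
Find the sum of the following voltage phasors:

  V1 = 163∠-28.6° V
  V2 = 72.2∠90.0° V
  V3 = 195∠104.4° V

Step 1 — Convert each phasor to rectangular form:
  V1 = 163·(cos(-28.6°) + j·sin(-28.6°)) = 143.1 - j78.03 V
  V2 = 72.2·(cos(90.0°) + j·sin(90.0°)) = 0 + j72.2 V
  V3 = 195·(cos(104.4°) + j·sin(104.4°)) = -48.49 + j188.9 V
Step 2 — Sum components: V_total = 94.62 + j183 V.
Step 3 — Convert to polar: |V_total| = 206.1 V, ∠V_total = 62.7°.

V_total = 206.1∠62.7° V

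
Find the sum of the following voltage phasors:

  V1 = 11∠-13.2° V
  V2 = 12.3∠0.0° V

Step 1 — Convert each phasor to rectangular form:
  V1 = 11·(cos(-13.2°) + j·sin(-13.2°)) = 10.71 - j2.512 V
  V2 = 12.3·(cos(0.0°) + j·sin(0.0°)) = 12.3 V
Step 2 — Sum components: V_total = 23.01 - j2.512 V.
Step 3 — Convert to polar: |V_total| = 23.15 V, ∠V_total = -6.2°.

V_total = 23.15∠-6.2° V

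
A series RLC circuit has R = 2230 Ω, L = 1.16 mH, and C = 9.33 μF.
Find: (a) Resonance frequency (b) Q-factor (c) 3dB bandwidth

Step 1 — Resonance condition Im(Z)=0 gives ω₀ = 1/√(LC).
Step 2 — ω₀ = 1/√(0.00116·9.33e-06) = 9612 rad/s.
Step 3 — f₀ = ω₀/(2π) = 1530 Hz.
Step 4 — Series Q: Q = ω₀L/R = 9612·0.00116/2230 = 0.005.
Step 5 — 3dB bandwidth: Δω = ω₀/Q = 1.922e+06 rad/s; BW = Δω/(2π) = 3.06e+05 Hz.

(a) f₀ = 1530 Hz  (b) Q = 0.005  (c) BW = 3.06e+05 Hz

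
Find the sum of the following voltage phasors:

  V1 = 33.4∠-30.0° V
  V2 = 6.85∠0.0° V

Step 1 — Convert each phasor to rectangular form:
  V1 = 33.4·(cos(-30.0°) + j·sin(-30.0°)) = 28.93 - j16.7 V
  V2 = 6.85·(cos(0.0°) + j·sin(0.0°)) = 6.85 V
Step 2 — Sum components: V_total = 35.78 - j16.7 V.
Step 3 — Convert to polar: |V_total| = 39.48 V, ∠V_total = -25.0°.

V_total = 39.48∠-25.0° V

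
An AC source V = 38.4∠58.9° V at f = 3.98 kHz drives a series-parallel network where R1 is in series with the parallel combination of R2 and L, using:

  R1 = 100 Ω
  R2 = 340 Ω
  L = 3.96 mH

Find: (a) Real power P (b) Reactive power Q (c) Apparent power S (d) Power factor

Step 1 — Angular frequency: ω = 2π·f = 2π·3980 = 2.501e+04 rad/s.
Step 2 — Component impedances:
  R1: Z = R = 100 Ω
  R2: Z = R = 340 Ω
  L: Z = jωL = j·2.501e+04·0.00396 = 0 + j99.03 Ω
Step 3 — Parallel branch: R2 || L = 1/(1/R2 + 1/L) = 26.59 + j91.28 Ω.
Step 4 — Series with R1: Z_total = R1 + (R2 || L) = 126.6 + j91.28 Ω = 156.1∠35.8° Ω.
Step 5 — Source phasor: V = 38.4∠58.9° V = 19.83 + j32.88 V.
Step 6 — Current: I = V / Z = 0.2263 + j0.09655 A = 0.246∠23.1° A.
Step 7 — Complex power: S = V·I* = 7.663 + j5.526 VA.
Step 8 — Real power: P = Re(S) = 7.663 W.
Step 9 — Reactive power: Q = Im(S) = 5.526 VAR.
Step 10 — Apparent power: |S| = 9.448 VA.
Step 11 — Power factor: PF = P/|S| = 0.8111 (lagging).

(a) P = 7.663 W  (b) Q = 5.526 VAR  (c) S = 9.448 VA  (d) PF = 0.8111 (lagging)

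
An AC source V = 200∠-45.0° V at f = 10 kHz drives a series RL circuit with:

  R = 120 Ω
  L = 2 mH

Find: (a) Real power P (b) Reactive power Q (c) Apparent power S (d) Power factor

Step 1 — Angular frequency: ω = 2π·f = 2π·1e+04 = 6.283e+04 rad/s.
Step 2 — Component impedances:
  R: Z = R = 120 Ω
  L: Z = jωL = j·6.283e+04·0.002 = 0 + j125.7 Ω
Step 3 — Series combination: Z_total = R + L = 120 + j125.7 Ω = 173.8∠46.3° Ω.
Step 4 — Source phasor: V = 200∠-45.0° V = 141.4 - j141.4 V.
Step 5 — Current: I = V / Z = -0.02653 - j1.151 A = 1.151∠-91.3° A.
Step 6 — Complex power: S = V·I* = 159 + j166.5 VA.
Step 7 — Real power: P = Re(S) = 159 W.
Step 8 — Reactive power: Q = Im(S) = 166.5 VAR.
Step 9 — Apparent power: |S| = 230.2 VA.
Step 10 — Power factor: PF = P/|S| = 0.6906 (lagging).

(a) P = 159 W  (b) Q = 166.5 VAR  (c) S = 230.2 VA  (d) PF = 0.6906 (lagging)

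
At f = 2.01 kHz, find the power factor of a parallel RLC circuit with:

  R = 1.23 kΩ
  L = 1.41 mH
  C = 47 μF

Step 1 — Angular frequency: ω = 2π·f = 2π·2010 = 1.263e+04 rad/s.
Step 2 — Component impedances:
  R: Z = R = 1230 Ω
  L: Z = jωL = j·1.263e+04·0.00141 = 0 + j17.81 Ω
  C: Z = 1/(jωC) = -j/(ω·C) = 0 - j1.685 Ω
Step 3 — Parallel combination: 1/Z_total = 1/R + 1/L + 1/C; Z_total = 0.002815 - j1.861 Ω = 1.861∠-89.9° Ω.
Step 4 — Power factor: PF = cos(φ) = Re(Z)/|Z| = 0.002815/1.861 = 0.001513.
Step 5 — Type: Im(Z) = -1.861 ⇒ leading (phase φ = -89.9°).

PF = 0.001513 (leading, φ = -89.9°)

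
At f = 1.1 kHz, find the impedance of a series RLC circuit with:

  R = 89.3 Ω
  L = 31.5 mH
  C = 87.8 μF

Step 1 — Angular frequency: ω = 2π·f = 2π·1100 = 6912 rad/s.
Step 2 — Component impedances:
  R: Z = R = 89.3 Ω
  L: Z = jωL = j·6912·0.0315 = 0 + j217.7 Ω
  C: Z = 1/(jωC) = -j/(ω·C) = 0 - j1.648 Ω
Step 3 — Series combination: Z_total = R + L + C = 89.3 + j216.1 Ω = 233.8∠67.5° Ω.

Z = 89.3 + j216.1 Ω = 233.8∠67.5° Ω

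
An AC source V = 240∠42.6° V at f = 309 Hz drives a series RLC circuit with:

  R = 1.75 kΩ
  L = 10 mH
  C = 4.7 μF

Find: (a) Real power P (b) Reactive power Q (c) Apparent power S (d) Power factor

Step 1 — Angular frequency: ω = 2π·f = 2π·309 = 1942 rad/s.
Step 2 — Component impedances:
  R: Z = R = 1750 Ω
  L: Z = jωL = j·1942·0.01 = 0 + j19.42 Ω
  C: Z = 1/(jωC) = -j/(ω·C) = 0 - j109.6 Ω
Step 3 — Series combination: Z_total = R + L + C = 1750 - j90.17 Ω = 1752∠-2.9° Ω.
Step 4 — Source phasor: V = 240∠42.6° V = 176.7 + j162.5 V.
Step 5 — Current: I = V / Z = 0.09591 + j0.09777 A = 0.137∠45.5° A.
Step 6 — Complex power: S = V·I* = 32.83 - j1.692 VA.
Step 7 — Real power: P = Re(S) = 32.83 W.
Step 8 — Reactive power: Q = Im(S) = -1.692 VAR.
Step 9 — Apparent power: |S| = 32.87 VA.
Step 10 — Power factor: PF = P/|S| = 0.9987 (leading).

(a) P = 32.83 W  (b) Q = -1.692 VAR  (c) S = 32.87 VA  (d) PF = 0.9987 (leading)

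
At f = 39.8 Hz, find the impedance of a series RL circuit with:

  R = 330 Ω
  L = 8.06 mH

Step 1 — Angular frequency: ω = 2π·f = 2π·39.8 = 250.1 rad/s.
Step 2 — Component impedances:
  R: Z = R = 330 Ω
  L: Z = jωL = j·250.1·0.00806 = 0 + j2.016 Ω
Step 3 — Series combination: Z_total = R + L = 330 + j2.016 Ω = 330∠0.3° Ω.

Z = 330 + j2.016 Ω = 330∠0.3° Ω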